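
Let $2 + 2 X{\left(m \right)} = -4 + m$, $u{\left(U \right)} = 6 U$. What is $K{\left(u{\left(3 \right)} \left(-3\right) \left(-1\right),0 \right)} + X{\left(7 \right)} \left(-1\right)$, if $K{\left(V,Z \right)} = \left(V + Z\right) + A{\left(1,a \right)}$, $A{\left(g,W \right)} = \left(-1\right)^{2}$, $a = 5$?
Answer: $\frac{109}{2} \approx 54.5$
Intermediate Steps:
$A{\left(g,W \right)} = 1$
$K{\left(V,Z \right)} = 1 + V + Z$ ($K{\left(V,Z \right)} = \left(V + Z\right) + 1 = 1 + V + Z$)
$X{\left(m \right)} = -3 + \frac{m}{2}$ ($X{\left(m \right)} = -1 + \frac{-4 + m}{2} = -1 + \left(-2 + \frac{m}{2}\right) = -3 + \frac{m}{2}$)
$K{\left(u{\left(3 \right)} \left(-3\right) \left(-1\right),0 \right)} + X{\left(7 \right)} \left(-1\right) = \left(1 + 6 \cdot 3 \left(-3\right) \left(-1\right) + 0\right) + \left(-3 + \frac{1}{2} \cdot 7\right) \left(-1\right) = \left(1 + 18 \left(-3\right) \left(-1\right) + 0\right) + \left(-3 + \frac{7}{2}\right) \left(-1\right) = \left(1 - -54 + 0\right) + \frac{1}{2} \left(-1\right) = \left(1 + 54 + 0\right) - \frac{1}{2} = 55 - \frac{1}{2} = \frac{109}{2}$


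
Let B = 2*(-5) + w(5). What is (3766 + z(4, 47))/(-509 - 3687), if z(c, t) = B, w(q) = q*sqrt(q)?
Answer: -939/1049 - 5*sqrt(5)/4196 ≈ -0.89780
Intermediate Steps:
w(q) = q**(3/2)
B = -10 + 5*sqrt(5) (B = 2*(-5) + 5**(3/2) = -10 + 5*sqrt(5) ≈ 1.1803)
z(c, t) = -10 + 5*sqrt(5)
(3766 + z(4, 47))/(-509 - 3687) = (3766 + (-10 + 5*sqrt(5)))/(-509 - 3687) = (3756 + 5*sqrt(5))/(-4196) = (3756 + 5*sqrt(5))*(-1/4196) = -939/1049 - 5*sqrt(5)/4196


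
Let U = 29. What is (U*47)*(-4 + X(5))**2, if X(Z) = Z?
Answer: 1363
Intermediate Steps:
(U*47)*(-4 + X(5))**2 = (29*47)*(-4 + 5)**2 = 1363*1**2 = 1363*1 = 1363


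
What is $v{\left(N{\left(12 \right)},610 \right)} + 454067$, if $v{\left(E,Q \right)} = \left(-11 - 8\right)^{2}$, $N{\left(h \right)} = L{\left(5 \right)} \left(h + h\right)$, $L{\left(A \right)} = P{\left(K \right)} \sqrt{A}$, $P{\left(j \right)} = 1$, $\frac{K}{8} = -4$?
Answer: $454428$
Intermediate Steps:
$K = -32$ ($K = 8 \left(-4\right) = -32$)
$L{\left(A \right)} = \sqrt{A}$ ($L{\left(A \right)} = 1 \sqrt{A} = \sqrt{A}$)
$N{\left(h \right)} = 2 h \sqrt{5}$ ($N{\left(h \right)} = \sqrt{5} \left(h + h\right) = \sqrt{5} \cdot 2 h = 2 h \sqrt{5}$)
$v{\left(E,Q \right)} = 361$ ($v{\left(E,Q \right)} = \left(-19\right)^{2} = 361$)
$v{\left(N{\left(12 \right)},610 \right)} + 454067 = 361 + 454067 = 454428$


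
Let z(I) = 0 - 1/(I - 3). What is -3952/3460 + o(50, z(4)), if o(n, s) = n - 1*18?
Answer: 26692/865 ≈ 30.858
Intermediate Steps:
z(I) = -1/(-3 + I) (z(I) = 0 - 1/(-3 + I) = -1/(-3 + I))
o(n, s) = -18 + n (o(n, s) = n - 18 = -18 + n)
-3952/3460 + o(50, z(4)) = -3952/3460 + (-18 + 50) = -3952*1/3460 + 32 = -988/865 + 32 = 26692/865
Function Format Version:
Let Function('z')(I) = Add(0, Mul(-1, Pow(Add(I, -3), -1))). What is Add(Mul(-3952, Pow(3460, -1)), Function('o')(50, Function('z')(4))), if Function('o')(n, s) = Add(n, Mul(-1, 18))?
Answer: Rational(26692, 865) ≈ 30.858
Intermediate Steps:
Function('z')(I) = Mul(-1, Pow(Add(-3, I), -1)) (Function('z')(I) = Add(0, Mul(-1, Pow(Add(-3, I), -1))) = Mul(-1, Pow(Add(-3, I), -1)))
Function('o')(n, s) = Add(-18, n) (Function('o')(n, s) = Add(n, -18) = Add(-18, n))
Add(Mul(-3952, Pow(3460, -1)), Function('o')(50, Function('z')(4))) = Add(Mul(-3952, Pow(3460, -1)), Add(-18, 50)) = Add(Mul(-3952, Rational(1, 3460)), 32) = Add(Rational(-988, 865), 32) = Rational(26692, 865)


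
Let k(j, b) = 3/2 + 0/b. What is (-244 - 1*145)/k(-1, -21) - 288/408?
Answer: -13262/51 ≈ -260.04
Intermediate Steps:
k(j, b) = 3/2 (k(j, b) = 3*(½) + 0 = 3/2 + 0 = 3/2)
(-244 - 1*145)/k(-1, -21) - 288/408 = (-244 - 1*145)/(3/2) - 288/408 = (-244 - 145)*(⅔) - 288*1/408 = -389*⅔ - 12/17 = -778/3 - 12/17 = -13262/51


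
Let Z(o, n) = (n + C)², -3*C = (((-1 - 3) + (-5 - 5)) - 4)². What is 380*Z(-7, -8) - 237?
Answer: 5113043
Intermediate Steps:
C = -108 (C = -(((-1 - 3) + (-5 - 5)) - 4)²/3 = -((-4 - 10) - 4)²/3 = -(-14 - 4)²/3 = -⅓*(-18)² = -⅓*324 = -108)
Z(o, n) = (-108 + n)² (Z(o, n) = (n - 108)² = (-108 + n)²)
380*Z(-7, -8) - 237 = 380*(-108 - 8)² - 237 = 380*(-116)² - 237 = 380*13456 - 237 = 5113280 - 237 = 5113043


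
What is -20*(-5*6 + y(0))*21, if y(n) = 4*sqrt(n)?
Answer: 12600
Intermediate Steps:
-20*(-5*6 + y(0))*21 = -20*(-5*6 + 4*sqrt(0))*21 = -20*(-30 + 4*0)*21 = -20*(-30 + 0)*21 = -20*(-30)*21 = 600*21 = 12600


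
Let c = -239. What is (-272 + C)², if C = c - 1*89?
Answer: 360000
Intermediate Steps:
C = -328 (C = -239 - 1*89 = -239 - 89 = -328)
(-272 + C)² = (-272 - 328)² = (-600)² = 360000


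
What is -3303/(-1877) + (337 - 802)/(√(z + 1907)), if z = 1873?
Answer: 3303/1877 - 31*√105/42 ≈ -5.8035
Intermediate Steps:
-3303/(-1877) + (337 - 802)/(√(z + 1907)) = -3303/(-1877) + (337 - 802)/(√(1873 + 1907)) = -3303*(-1/1877) - 465*√105/630 = 3303/1877 - 465*√105/630 = 3303/1877 - 31*√105/42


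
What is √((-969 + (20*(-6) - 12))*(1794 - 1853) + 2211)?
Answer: √67170 ≈ 259.17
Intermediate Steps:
√((-969 + (20*(-6) - 12))*(1794 - 1853) + 2211) = √((-969 + (-120 - 12))*(-59) + 2211) = √((-969 - 132)*(-59) + 2211) = √(-1101*(-59) + 2211) = √(64959 + 2211) = √67170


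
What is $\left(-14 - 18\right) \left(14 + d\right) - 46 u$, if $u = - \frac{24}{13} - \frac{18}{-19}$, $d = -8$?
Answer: $- \frac{37212}{247} \approx -150.66$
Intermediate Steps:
$u = - \frac{222}{247}$ ($u = \left(-24\right) \frac{1}{13} - - \frac{18}{19} = - \frac{24}{13} + \frac{18}{19} = - \frac{222}{247} \approx -0.89879$)
$\left(-14 - 18\right) \left(14 + d\right) - 46 u = \left(-14 - 18\right) \left(14 - 8\right) - - \frac{10212}{247} = \left(-32\right) 6 + \frac{10212}{247} = -192 + \frac{10212}{247} = - \frac{37212}{247}$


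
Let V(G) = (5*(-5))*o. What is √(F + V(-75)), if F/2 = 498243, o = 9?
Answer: √996261 ≈ 998.13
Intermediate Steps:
F = 996486 (F = 2*498243 = 996486)
V(G) = -225 (V(G) = (5*(-5))*9 = -25*9 = -225)
√(F + V(-75)) = √(996486 - 225) = √996261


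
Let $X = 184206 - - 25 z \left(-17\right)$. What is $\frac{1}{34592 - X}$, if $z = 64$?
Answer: $- \frac{1}{122414} \approx -8.169 \cdot 10^{-6}$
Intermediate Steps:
$X = 157006$ ($X = 184206 - \left(-25\right) 64 \left(-17\right) = 184206 - \left(-1600\right) \left(-17\right) = 184206 - 27200 = 157006$)
$\frac{1}{34592 - X} = \frac{1}{34592 - 157006} = \frac{1}{-122414} = - \frac{1}{122414}$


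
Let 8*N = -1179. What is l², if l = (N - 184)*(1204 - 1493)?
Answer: 586968967321/64 ≈ 9.1714e+9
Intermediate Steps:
N = -1179/8 (N = (⅛)*(-1179) = -1179/8 ≈ -147.38)
l = 766139/8 (l = (-1179/8 - 184)*(1204 - 1493) = -2651/8*(-289) = 766139/8 ≈ 95767.)
l² = (766139/8)² = 586968967321/64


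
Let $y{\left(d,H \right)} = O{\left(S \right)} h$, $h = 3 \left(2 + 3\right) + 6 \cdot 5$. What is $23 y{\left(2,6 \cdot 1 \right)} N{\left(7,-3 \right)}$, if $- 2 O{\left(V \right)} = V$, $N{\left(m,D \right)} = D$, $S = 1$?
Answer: $\frac{3105}{2} \approx 1552.5$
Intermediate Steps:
$O{\left(V \right)} = - \frac{V}{2}$
$h = 45$ ($h = 3 \cdot 5 + 30 = 15 + 30 = 45$)
$y{\left(d,H \right)} = - \frac{45}{2}$ ($y{\left(d,H \right)} = \left(- \frac{1}{2}\right) 1 \cdot 45 = \left(- \frac{1}{2}\right) 45 = - \frac{45}{2}$)
$23 y{\left(2,6 \cdot 1 \right)} N{\left(7,-3 \right)} = 23 \left(- \frac{45}{2}\right) \left(-3\right) = \left(- \frac{1035}{2}\right) \left(-3\right) = \frac{3105}{2}$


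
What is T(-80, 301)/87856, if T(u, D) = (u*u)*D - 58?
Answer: 963171/43928 ≈ 21.926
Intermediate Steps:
T(u, D) = -58 + D*u**2 (T(u, D) = u**2*D - 58 = D*u**2 - 58 = -58 + D*u**2)
T(-80, 301)/87856 = (-58 + 301*(-80)**2)/87856 = (-58 + 301*6400)*(1/87856) = (-58 + 1926400)*(1/87856) = 1926342*(1/87856) = 963171/43928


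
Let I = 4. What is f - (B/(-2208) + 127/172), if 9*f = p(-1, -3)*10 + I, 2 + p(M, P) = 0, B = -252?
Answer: -187297/71208 ≈ -2.6303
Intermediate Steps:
p(M, P) = -2 (p(M, P) = -2 + 0 = -2)
f = -16/9 (f = (-2*10 + 4)/9 = (-20 + 4)/9 = (1/9)*(-16) = -16/9 ≈ -1.7778)
f - (B/(-2208) + 127/172) = -16/9 - (-252/(-2208) + 127/172) = -16/9 - (-252*(-1/2208) + 127*(1/172)) = -16/9 - (21/184 + 127/172) = -16/9 - 1*6745/7912 = -16/9 - 6745/7912 = -187297/71208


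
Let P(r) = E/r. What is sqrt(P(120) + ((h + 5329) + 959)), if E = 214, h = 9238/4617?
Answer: sqrt(165580255605)/5130 ≈ 79.321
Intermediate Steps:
h = 9238/4617 (h = 9238*(1/4617) = 9238/4617 ≈ 2.0009)
P(r) = 214/r
sqrt(P(120) + ((h + 5329) + 959)) = sqrt(214/120 + ((9238/4617 + 5329) + 959)) = sqrt(214*(1/120) + (24613231/4617 + 959)) = sqrt(107/60 + 29040934/4617) = sqrt(580983353/92340) = sqrt(165580255605)/5130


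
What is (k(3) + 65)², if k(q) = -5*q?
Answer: 2500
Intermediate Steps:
(k(3) + 65)² = (-5*3 + 65)² = (-15 + 65)² = 50² = 2500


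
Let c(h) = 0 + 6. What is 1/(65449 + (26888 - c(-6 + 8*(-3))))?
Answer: 1/92331 ≈ 1.0831e-5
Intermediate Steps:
c(h) = 6
1/(65449 + (26888 - c(-6 + 8*(-3)))) = 1/(65449 + (26888 - 1*6)) = 1/(65449 + (26888 - 6)) = 1/(65449 + 26882) = 1/92331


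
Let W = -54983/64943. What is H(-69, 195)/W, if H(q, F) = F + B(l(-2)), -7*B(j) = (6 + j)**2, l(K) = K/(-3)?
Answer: -771847555/3463929 ≈ -222.82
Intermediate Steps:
l(K) = -K/3 (l(K) = K*(-1/3) = -K/3)
B(j) = -(6 + j)**2/7
H(q, F) = -400/63 + F (H(q, F) = F - (6 - 1/3*(-2))**2/7 = F - (6 + 2/3)**2/7 = F - (20/3)**2/7 = F - 1/7*400/9 = F - 400/63 = -400/63 + F)
W = -54983/64943 (W = -54983*1/64943 = -54983/64943 ≈ -0.84663)
H(-69, 195)/W = (-400/63 + 195)/(-54983/64943) = (11885/63)*(-64943/54983) = -771847555/3463929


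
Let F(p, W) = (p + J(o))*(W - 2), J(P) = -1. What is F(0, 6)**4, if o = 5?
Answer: 256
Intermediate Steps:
F(p, W) = (-1 + p)*(-2 + W) (F(p, W) = (p - 1)*(W - 2) = (-1 + p)*(-2 + W))
F(0, 6)**4 = (2 - 1*6 - 2*0 + 6*0)**4 = (2 - 6 + 0 + 0)**4 = (-4)**4 = 256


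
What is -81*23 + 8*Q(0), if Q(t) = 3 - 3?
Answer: -1863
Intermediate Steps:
Q(t) = 0
-81*23 + 8*Q(0) = -81*23 + 8*0 = -1863 + 0 = -1863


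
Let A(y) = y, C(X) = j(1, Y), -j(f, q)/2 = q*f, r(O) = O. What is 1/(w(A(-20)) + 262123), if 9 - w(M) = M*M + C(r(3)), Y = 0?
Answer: 1/261732 ≈ 3.8207e-6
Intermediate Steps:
j(f, q) = -2*f*q (j(f, q) = -2*q*f = -2*f*q)
C(X) = 0 (C(X) = -2*1*0 = 0)
w(M) = 9 - M**2 (w(M) = 9 - (M*M + 0) = 9 - (M**2 + 0) = 9 - M**2)
1/(w(A(-20)) + 262123) = 1/((9 - 1*(-20)**2) + 262123) = 1/((9 - 1*400) + 262123) = 1/((9 - 400) + 262123) = 1/(-391 + 262123) = 1/261732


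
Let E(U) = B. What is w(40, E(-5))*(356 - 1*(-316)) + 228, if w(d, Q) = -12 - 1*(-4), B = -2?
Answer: -5148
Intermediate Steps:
E(U) = -2
w(d, Q) = -8 (w(d, Q) = -12 + 4 = -8)
w(40, E(-5))*(356 - 1*(-316)) + 228 = -8*(356 - 1*(-316)) + 228 = -8*(356 + 316) + 228 = -8*672 + 228 = -5376 + 228 = -5148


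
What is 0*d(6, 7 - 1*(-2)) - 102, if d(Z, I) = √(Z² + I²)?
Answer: -102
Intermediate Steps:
d(Z, I) = √(I² + Z²)
0*d(6, 7 - 1*(-2)) - 102 = 0*√((7 - 1*(-2))² + 6²) - 102 = 0*√((7 + 2)² + 36) - 102 = 0*√(9² + 36) - 102 = 0*√(81 + 36) - 102 = 0*√117 - 102 = 0*(3*√13) - 102 = 0 - 102 = -102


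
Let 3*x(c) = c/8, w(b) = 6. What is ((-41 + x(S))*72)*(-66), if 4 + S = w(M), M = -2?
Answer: 194436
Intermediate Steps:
S = 2 (S = -4 + 6 = 2)
x(c) = c/24 (x(c) = (c/8)/3 = c/24)
((-41 + x(S))*72)*(-66) = ((-41 + (1/24)*2)*72)*(-66) = ((-41 + 1/12)*72)*(-66) = -491/12*72*(-66) = -2946*(-66) = 194436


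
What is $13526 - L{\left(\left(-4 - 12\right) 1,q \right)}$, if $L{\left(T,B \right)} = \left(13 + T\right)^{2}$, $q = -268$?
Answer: $13517$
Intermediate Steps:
$13526 - L{\left(\left(-4 - 12\right) 1,q \right)} = 13526 - \left(13 + \left(-4 - 12\right) 1\right)^{2} = 13526 - \left(13 - 16\right)^{2} = 13526 - \left(-3\right)^{2} = 13526 - 9 = 13517$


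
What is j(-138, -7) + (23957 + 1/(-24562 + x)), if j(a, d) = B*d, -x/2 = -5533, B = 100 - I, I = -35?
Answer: 310569951/13496 ≈ 23012.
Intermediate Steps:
B = 135 (B = 100 - 1*(-35) = 100 + 35 = 135)
x = 11066 (x = -2*(-5533) = 11066)
j(a, d) = 135*d
j(-138, -7) + (23957 + 1/(-24562 + x)) = 135*(-7) + (23957 + 1/(-24562 + 11066)) = -945 + (23957 + 1/(-13496)) = -945 + (23957 - 1/13496) = -945 + 323323671/13496 = 310569951/13496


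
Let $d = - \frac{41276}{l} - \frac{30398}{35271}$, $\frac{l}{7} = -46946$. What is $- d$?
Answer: $\frac{4266802880}{5795413281} \approx 0.73624$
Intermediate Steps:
$l = -328622$ ($l = 7 \left(-46946\right) = -328622$)
$d = - \frac{4266802880}{5795413281}$ ($d = - \frac{41276}{-328622} - \frac{30398}{35271} = \left(-41276\right) \left(- \frac{1}{328622}\right) - \frac{30398}{35271} = \frac{20638}{164311} - \frac{30398}{35271} = - \frac{4266802880}{5795413281} \approx -0.73624$)
$- d = \left(-1\right) \left(- \frac{4266802880}{5795413281}\right) = \frac{4266802880}{5795413281}$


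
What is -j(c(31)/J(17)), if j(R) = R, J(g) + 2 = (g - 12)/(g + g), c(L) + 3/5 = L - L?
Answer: -34/105 ≈ -0.32381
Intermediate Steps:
c(L) = -⅗ (c(L) = -⅗ + (L - L) = -⅗ + 0 = -⅗)
J(g) = -2 + (-12 + g)/(2*g) (J(g) = -2 + (g - 12)/(g + g) = -2 + (-12 + g)/((2*g)) = -2 + (-12 + g)*(1/(2*g)) = -2 + (-12 + g)/(2*g))
-j(c(31)/J(17)) = -(-3)/(5*(-3/2 - 6/17)) = -(-3)/(5*(-63/34)) = -(-3)*(-34)/(5*63) = -1*34/105 = -34/105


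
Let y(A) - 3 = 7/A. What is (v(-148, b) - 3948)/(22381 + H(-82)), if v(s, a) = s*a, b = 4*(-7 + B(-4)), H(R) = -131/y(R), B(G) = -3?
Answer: 471308/5338317 ≈ 0.088288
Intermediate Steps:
y(A) = 3 + 7/A
H(R) = -131/(3 + 7/R)
b = -40 (b = 4*(-7 - 3) = 4*(-10) = -40)
v(s, a) = a*s
(v(-148, b) - 3948)/(22381 + H(-82)) = (-40*(-148) - 3948)/(22381 - 131*(-82)/(7 + 3*(-82))) = (5920 - 3948)/(22381 - 131*(-82)/(7 - 246)) = 1972/(22381 - 131*(-82)/(-239)) = 1972/(22381 - 131*(-82)*(-1/239)) = 1972/(22381 - 10742/239) = 1972/(5338317/239) = 1972*(239/5338317) = 471308/5338317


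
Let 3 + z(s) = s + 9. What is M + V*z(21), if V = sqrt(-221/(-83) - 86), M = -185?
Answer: -185 + 27*I*sqrt(574111)/83 ≈ -185.0 + 246.48*I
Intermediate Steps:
V = I*sqrt(574111)/83 (V = sqrt(-221*(-1/83) - 86) = sqrt(221/83 - 86) = sqrt(-6917/83) = I*sqrt(574111)/83 ≈ 9.1289*I)
z(s) = 6 + s (z(s) = -3 + (s + 9) = -3 + (9 + s) = 6 + s)
M + V*z(21) = -185 + (I*sqrt(574111)/83)*(6 + 21) = -185 + (I*sqrt(574111)/83)*27 = -185 + 27*I*sqrt(574111)/83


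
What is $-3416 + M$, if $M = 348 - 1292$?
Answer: $-4360$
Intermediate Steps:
$M = -944$
$-3416 + M = -3416 - 944 = -4360$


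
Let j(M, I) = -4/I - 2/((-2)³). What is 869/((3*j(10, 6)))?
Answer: -3476/5 ≈ -695.20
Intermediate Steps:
j(M, I) = ¼ - 4/I (j(M, I) = -4/I - 2/(-8) = -4/I - 2*(-⅛) = -4/I + ¼ = ¼ - 4/I)
869/((3*j(10, 6))) = 869/((3*((¼)*(-16 + 6)/6))) = 869/((3*((¼)*(⅙)*(-10)))) = 869/((3*(-5/12))) = 869/(-5/4) = 869*(-⅘) = -3476/5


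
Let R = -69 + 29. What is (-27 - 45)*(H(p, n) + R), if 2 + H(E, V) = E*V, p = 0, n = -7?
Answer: 3024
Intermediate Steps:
R = -40
H(E, V) = -2 + E*V
(-27 - 45)*(H(p, n) + R) = (-27 - 45)*((-2 + 0*(-7)) - 40) = -72*((-2 + 0) - 40) = -72*(-2 - 40) = -72*(-42) = 3024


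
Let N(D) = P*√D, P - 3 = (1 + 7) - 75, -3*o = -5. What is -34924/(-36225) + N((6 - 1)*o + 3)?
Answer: 34924/36225 - 64*√102/3 ≈ -214.49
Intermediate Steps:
o = 5/3 (o = -⅓*(-5) = 5/3 ≈ 1.6667)
P = -64 (P = 3 + ((1 + 7) - 75) = 3 + (8 - 75) = 3 - 67 = -64)
N(D) = -64*√D
-34924/(-36225) + N((6 - 1)*o + 3) = -34924/(-36225) - 64*√((6 - 1)*(5/3) + 3) = -34924*(-1/36225) - 64*√(5*(5/3) + 3) = 34924/36225 - 64*√(25/3 + 3) = 34924/36225 - 64*√102/3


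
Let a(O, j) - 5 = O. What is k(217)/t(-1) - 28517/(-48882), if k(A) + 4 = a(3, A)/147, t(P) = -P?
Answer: -8053187/2395218 ≈ -3.3622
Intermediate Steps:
a(O, j) = 5 + O
k(A) = -580/147 (k(A) = -4 + (5 + 3)/147 = -4 + 8*(1/147) = -4 + 8/147 = -580/147)
k(217)/t(-1) - 28517/(-48882) = -580/(147*((-1*(-1)))) - 28517/(-48882) = -580/147/1 - 28517*(-1/48882) = -580/147*1 + 28517/48882 = -580/147 + 28517/48882 = -8053187/2395218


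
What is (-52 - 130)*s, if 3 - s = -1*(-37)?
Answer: 6188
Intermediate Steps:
s = -34 (s = 3 - (-1)*(-37) = 3 - 1*37 = 3 - 37 = -34)
(-52 - 130)*s = (-52 - 130)*(-34) = -182*(-34) = 6188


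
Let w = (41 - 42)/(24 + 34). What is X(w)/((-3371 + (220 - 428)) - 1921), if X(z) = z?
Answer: 1/319000 ≈ 3.1348e-6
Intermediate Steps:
w = -1/58 ≈ -0.017241
X(w)/((-3371 + (220 - 428)) - 1921) = -1/(58*((-3371 + (220 - 428)) - 1921)) = -1/(58*((-3371 - 208) - 1921)) = -1/(58*(-3579 - 1921)) = -1/58/(-5500) = -1/58*(-1/5500) = 1/319000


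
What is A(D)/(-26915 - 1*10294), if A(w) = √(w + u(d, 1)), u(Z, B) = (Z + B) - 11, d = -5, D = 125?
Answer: -√110/37209 ≈ -0.00028187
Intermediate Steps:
u(Z, B) = -11 + B + Z (u(Z, B) = (B + Z) - 11 = -11 + B + Z)
A(w) = √(-15 + w) (A(w) = √(w + (-11 + 1 - 5)) = √(w - 15) = √(-15 + w))
A(D)/(-26915 - 1*10294) = √(-15 + 125)/(-26915 - 1*10294) = √110/(-26915 - 10294) = √110/(-37209) = √110*(-1/37209) = -√110/37209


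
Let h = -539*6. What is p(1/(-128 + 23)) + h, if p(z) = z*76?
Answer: -339646/105 ≈ -3234.7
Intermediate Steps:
p(z) = 76*z
h = -3234
p(1/(-128 + 23)) + h = 76/(-128 + 23) - 3234 = 76/(-105) - 3234 = 76*(-1/105) - 3234 = -76/105 - 3234 = -339646/105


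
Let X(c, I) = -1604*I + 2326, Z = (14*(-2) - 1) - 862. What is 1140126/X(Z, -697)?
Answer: 14617/14363 ≈ 1.0177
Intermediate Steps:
Z = -891 (Z = (-28 - 1) - 862 = -29 - 862 = -891)
X(c, I) = 2326 - 1604*I
1140126/X(Z, -697) = 1140126/(2326 - 1604*(-697)) = 1140126/(2326 + 1117988) = 1140126/1120314 = 1140126*(1/1120314) = 14617/14363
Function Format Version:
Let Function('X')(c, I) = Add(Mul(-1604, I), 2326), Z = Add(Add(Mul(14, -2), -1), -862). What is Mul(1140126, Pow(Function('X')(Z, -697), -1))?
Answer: Rational(14617, 14363) ≈ 1.0177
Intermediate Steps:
Z = -891 (Z = Add(Add(-28, -1), -862) = Add(-29, -862) = -891)
Function('X')(c, I) = Add(2326, Mul(-1604, I))
Mul(1140126, Pow(Function('X')(Z, -697), -1)) = Mul(1140126, Pow(Add(2326, Mul(-1604, -697)), -1)) = Mul(1140126, Pow(Add(2326, 1117988), -1)) = Mul(1140126, Pow(1120314, -1)) = Mul(1140126, Rational(1, 1120314)) = Rational(14617, 14363)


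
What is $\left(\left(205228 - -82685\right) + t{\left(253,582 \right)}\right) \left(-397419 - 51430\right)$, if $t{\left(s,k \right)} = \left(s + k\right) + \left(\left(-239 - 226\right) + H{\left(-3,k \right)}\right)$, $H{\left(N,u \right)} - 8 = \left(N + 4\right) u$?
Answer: $-129660357177$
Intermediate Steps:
$H{\left(N,u \right)} = 8 + u \left(4 + N\right)$ ($H{\left(N,u \right)} = 8 + \left(N + 4\right) u = 8 + \left(4 + N\right) u = 8 + u \left(4 + N\right)$)
$t{\left(s,k \right)} = -457 + s + 2 k$ ($t{\left(s,k \right)} = \left(s + k\right) + \left(\left(-239 - 226\right) + \left(8 + 4 k - 3 k\right)\right) = \left(k + s\right) + \left(-465 + \left(8 + k\right)\right) = \left(k + s\right) + \left(-457 + k\right) = -457 + s + 2 k$)
$\left(\left(205228 - -82685\right) + t{\left(253,582 \right)}\right) \left(-397419 - 51430\right) = \left(\left(205228 - -82685\right) + \left(-457 + 253 + 2 \cdot 582\right)\right) \left(-397419 - 51430\right) = \left(\left(205228 + 82685\right) + \left(-457 + 253 + 1164\right)\right) \left(-448849\right) = \left(287913 + 960\right) \left(-448849\right) = 288873 \left(-448849\right) = -129660357177$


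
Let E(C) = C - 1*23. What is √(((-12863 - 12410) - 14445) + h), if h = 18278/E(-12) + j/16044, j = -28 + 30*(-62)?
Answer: 4*I*√20643863505/2865 ≈ 200.6*I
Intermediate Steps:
E(C) = -23 + C (E(C) = C - 23 = -23 + C)
j = -1888 (j = -28 - 1860 = -1888)
h = -1496522/2865 (h = 18278/(-23 - 12) - 1888/16044 = 18278/(-35) - 1888*1/16044 = 18278*(-1/35) - 472/4011 = -18278/35 - 472/4011 = -1496522/2865 ≈ -522.35)
√(((-12863 - 12410) - 14445) + h) = √(((-12863 - 12410) - 14445) - 1496522/2865) = √((-25273 - 14445) - 1496522/2865) = √(-39718 - 1496522/2865) = √(-115288592/2865) = 4*I*√20643863505/2865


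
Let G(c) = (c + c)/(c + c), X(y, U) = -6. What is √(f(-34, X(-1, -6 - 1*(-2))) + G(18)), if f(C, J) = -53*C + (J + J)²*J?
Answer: √939 ≈ 30.643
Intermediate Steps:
G(c) = 1 (G(c) = (2*c)/((2*c)) = (2*c)*(1/(2*c)) = 1)
f(C, J) = -53*C + 4*J³ (f(C, J) = -53*C + (2*J)²*J = -53*C + (4*J²)*J = -53*C + 4*J³)
√(f(-34, X(-1, -6 - 1*(-2))) + G(18)) = √((-53*(-34) + 4*(-6)³) + 1) = √((1802 + 4*(-216)) + 1) = √((1802 - 864) + 1) = √(938 + 1) = √939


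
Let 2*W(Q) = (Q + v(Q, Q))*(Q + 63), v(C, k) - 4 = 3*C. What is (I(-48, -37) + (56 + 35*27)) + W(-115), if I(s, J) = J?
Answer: 12820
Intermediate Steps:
v(C, k) = 4 + 3*C
W(Q) = (4 + 4*Q)*(63 + Q)/2 (W(Q) = ((Q + (4 + 3*Q))*(Q + 63))/2 = ((4 + 4*Q)*(63 + Q))/2 = (4 + 4*Q)*(63 + Q)/2)
(I(-48, -37) + (56 + 35*27)) + W(-115) = (-37 + (56 + 35*27)) + (126 + 2*(-115)**2 + 128*(-115)) = (-37 + (56 + 945)) + (126 + 2*13225 - 14720) = (-37 + 1001) + (126 + 26450 - 14720) = 964 + 11856 = 12820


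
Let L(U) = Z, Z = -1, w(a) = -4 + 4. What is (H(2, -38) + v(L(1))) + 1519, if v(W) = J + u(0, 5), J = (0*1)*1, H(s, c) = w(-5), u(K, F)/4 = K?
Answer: 1519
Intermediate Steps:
u(K, F) = 4*K
w(a) = 0
H(s, c) = 0
L(U) = -1
J = 0 (J = 0*1 = 0)
v(W) = 0 (v(W) = 0 + 4*0 = 0 + 0 = 0)
(H(2, -38) + v(L(1))) + 1519 = (0 + 0) + 1519 = 0 + 1519 = 1519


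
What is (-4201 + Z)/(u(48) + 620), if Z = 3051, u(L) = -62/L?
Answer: -27600/14849 ≈ -1.8587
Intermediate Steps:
(-4201 + Z)/(u(48) + 620) = (-4201 + 3051)/(-62/48 + 620) = -1150/(-62*1/48 + 620) = -1150/(-31/24 + 620) = -1150/14849/24 = -1150*24/14849 = -27600/14849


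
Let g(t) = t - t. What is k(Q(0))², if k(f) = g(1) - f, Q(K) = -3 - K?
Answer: 9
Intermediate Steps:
g(t) = 0
k(f) = -f (k(f) = 0 - f = -f)
k(Q(0))² = (-(-3 - 1*0))² = (-(-3 + 0))² = (-1*(-3))² = 3² = 9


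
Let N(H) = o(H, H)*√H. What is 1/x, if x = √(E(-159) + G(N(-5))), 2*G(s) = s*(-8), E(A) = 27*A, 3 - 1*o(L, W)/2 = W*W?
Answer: (-4293 + 176*I*√5)^(-½) ≈ 0.00069591 - 0.015214*I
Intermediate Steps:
o(L, W) = 6 - 2*W² (o(L, W) = 6 - 2*W*W = 6 - 2*W²)
N(H) = √H*(6 - 2*H²) (N(H) = (6 - 2*H²)*√H = √H*(6 - 2*H²))
G(s) = -4*s (G(s) = (s*(-8))/2 = (-8*s)/2 = -4*s)
x = √(-4293 + 176*I*√5) (x = √(27*(-159) - 8*√(-5)*(3 - 1*(-5)²)) = √(-4293 - 8*I*√5*(3 - 1*25)) = √(-4293 - 8*I*√5*(3 - 25)) = √(-4293 - 8*I*√5*(-22)) = √(-4293 - (-176)*I*√5) = √(-4293 + 176*I*√5) ≈ 3.0001 + 65.59*I)
1/x = 1/(√(-4293 + 176*I*√5)) = (-4293 + 176*I*√5)^(-½)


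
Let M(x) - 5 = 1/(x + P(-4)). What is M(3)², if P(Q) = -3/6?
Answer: 729/25 ≈ 29.160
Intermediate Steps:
P(Q) = -½ (P(Q) = -3*⅙ = -½)
M(x) = 5 + 1/(-½ + x) (M(x) = 5 + 1/(x - ½) = 5 + 1/(-½ + x))
M(3)² = ((-3 + 10*3)/(-1 + 2*3))² = ((-3 + 30)/(-1 + 6))² = (27/5)² = 729/25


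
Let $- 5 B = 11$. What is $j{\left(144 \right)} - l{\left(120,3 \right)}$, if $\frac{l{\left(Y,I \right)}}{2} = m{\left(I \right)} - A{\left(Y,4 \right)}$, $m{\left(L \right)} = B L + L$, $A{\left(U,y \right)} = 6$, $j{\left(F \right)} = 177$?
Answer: $\frac{981}{5} \approx 196.2$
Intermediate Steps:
$B = - \frac{11}{5}$ ($B = \left(- \frac{1}{5}\right) 11 = - \frac{11}{5} \approx -2.2$)
$m{\left(L \right)} = - \frac{6 L}{5}$ ($m{\left(L \right)} = - \frac{11 L}{5} + L = - \frac{6 L}{5}$)
$l{\left(Y,I \right)} = -12 - \frac{12 I}{5}$ ($l{\left(Y,I \right)} = 2 \left(- \frac{6 I}{5} - 6\right) = 2 \left(-6 - \frac{6 I}{5}\right) = -12 - \frac{12 I}{5}$)
$j{\left(144 \right)} - l{\left(120,3 \right)} = 177 - \left(-12 - \frac{36}{5}\right) = 177 - - \frac{96}{5} = 177 + \frac{96}{5} = \frac{981}{5}$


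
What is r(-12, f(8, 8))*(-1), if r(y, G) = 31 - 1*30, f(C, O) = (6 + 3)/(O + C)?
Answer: -1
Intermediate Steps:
f(C, O) = 9/(C + O)
r(y, G) = 1 (r(y, G) = 31 - 30 = 1)
r(-12, f(8, 8))*(-1) = 1*(-1) = -1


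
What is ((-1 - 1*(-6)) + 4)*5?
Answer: 45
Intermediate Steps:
((-1 - 1*(-6)) + 4)*5 = ((-1 + 6) + 4)*5 = (5 + 4)*5 = 9*5 = 45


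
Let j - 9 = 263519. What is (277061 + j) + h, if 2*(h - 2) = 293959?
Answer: 1375141/2 ≈ 6.8757e+5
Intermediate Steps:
j = 263528 (j = 9 + 263519 = 263528)
h = 293963/2 (h = 2 + (½)*293959 = 2 + 293959/2 = 293963/2 ≈ 1.4698e+5)
(277061 + j) + h = (277061 + 263528) + 293963/2 = 540589 + 293963/2 = 1375141/2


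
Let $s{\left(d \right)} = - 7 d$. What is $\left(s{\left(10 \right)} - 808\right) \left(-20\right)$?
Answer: $17560$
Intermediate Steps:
$\left(s{\left(10 \right)} - 808\right) \left(-20\right) = \left(\left(-7\right) 10 - 808\right) \left(-20\right) = \left(-70 - 808\right) \left(-20\right) = \left(-878\right) \left(-20\right) = 17560$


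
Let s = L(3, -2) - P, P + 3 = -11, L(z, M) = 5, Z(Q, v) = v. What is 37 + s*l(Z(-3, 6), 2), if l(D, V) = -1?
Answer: 18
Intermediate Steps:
P = -14 (P = -3 - 11 = -14)
s = 19 (s = 5 - 1*(-14) = 5 + 14 = 19)
37 + s*l(Z(-3, 6), 2) = 37 + 19*(-1) = 37 - 19 = 18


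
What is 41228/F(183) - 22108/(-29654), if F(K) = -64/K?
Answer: -27966228823/237232 ≈ -1.1789e+5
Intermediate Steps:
41228/F(183) - 22108/(-29654) = 41228/((-64/183)) - 22108/(-29654) = 41228/((-64*1/183)) - 22108*(-1/29654) = 41228/(-64/183) + 11054/14827 = 41228*(-183/64) + 11054/14827 = -1886181/16 + 11054/14827 = -27966228823/237232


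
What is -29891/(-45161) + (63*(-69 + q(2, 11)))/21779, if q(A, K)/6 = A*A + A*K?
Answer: 30983570/33915911 ≈ 0.91354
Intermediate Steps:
q(A, K) = 6*A² + 6*A*K (q(A, K) = 6*(A*A + A*K) = 6*(A² + A*K) = 6*A² + 6*A*K)
-29891/(-45161) + (63*(-69 + q(2, 11)))/21779 = -29891/(-45161) + (63*(-69 + 6*2*(2 + 11)))/21779 = -29891*(-1/45161) + (63*(-69 + 6*2*13))*(1/21779) = 29891/45161 + (63*(-69 + 156))*(1/21779) = 29891/45161 + (63*87)*(1/21779) = 29891/45161 + 5481*(1/21779) = 29891/45161 + 189/751 = 30983570/33915911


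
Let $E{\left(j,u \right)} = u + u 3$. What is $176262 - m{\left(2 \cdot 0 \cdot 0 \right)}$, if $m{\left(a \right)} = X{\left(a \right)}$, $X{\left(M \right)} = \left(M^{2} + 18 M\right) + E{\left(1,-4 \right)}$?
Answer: $176278$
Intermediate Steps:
$E{\left(j,u \right)} = 4 u$ ($E{\left(j,u \right)} = u + 3 u = 4 u$)
$X{\left(M \right)} = -16 + M^{2} + 18 M$ ($X{\left(M \right)} = \left(M^{2} + 18 M\right) + 4 \left(-4\right) = \left(M^{2} + 18 M\right) - 16 = -16 + M^{2} + 18 M$)
$m{\left(a \right)} = -16 + a^{2} + 18 a$
$176262 - m{\left(2 \cdot 0 \cdot 0 \right)} = 176262 - \left(-16 + \left(2 \cdot 0 \cdot 0\right)^{2} + 18 \cdot 2 \cdot 0 \cdot 0\right) = 176262 - \left(-16 + \left(0 \cdot 0\right)^{2} + 18 \cdot 0 \cdot 0\right) = 176262 - \left(-16 + 0^{2} + 18 \cdot 0\right) = 176262 - \left(-16 + 0 + 0\right) = 176262 - -16 = 176262 + 16 = 176278$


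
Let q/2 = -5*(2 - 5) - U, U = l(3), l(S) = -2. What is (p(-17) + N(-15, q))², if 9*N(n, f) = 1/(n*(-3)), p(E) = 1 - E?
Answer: 53158681/164025 ≈ 324.09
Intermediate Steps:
U = -2
q = 34 (q = 2*(-5*(2 - 5) - 1*(-2)) = 2*(-5*(-3) + 2) = 2*(15 + 2) = 2*17 = 34)
N(n, f) = -1/(27*n) (N(n, f) = (1/(n*(-3)))/9 = (-⅓/n)/9 = (-1/(3*n))/9 = -1/(27*n))
(p(-17) + N(-15, q))² = ((1 - 1*(-17)) - 1/27/(-15))² = ((1 + 17) - 1/27*(-1/15))² = (18 + 1/405)² = (7291/405)² = 53158681/164025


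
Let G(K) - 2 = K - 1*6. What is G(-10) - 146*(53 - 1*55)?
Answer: 278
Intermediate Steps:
G(K) = -4 + K (G(K) = 2 + (K - 1*6) = 2 + (K - 6) = 2 + (-6 + K) = -4 + K)
G(-10) - 146*(53 - 1*55) = (-4 - 10) - 146*(53 - 1*55) = -14 - 146*(53 - 55) = -14 - 146*(-2) = -14 + 292 = 278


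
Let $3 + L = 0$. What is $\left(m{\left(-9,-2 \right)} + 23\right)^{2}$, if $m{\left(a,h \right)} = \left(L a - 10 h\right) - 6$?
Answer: $4096$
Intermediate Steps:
$L = -3$ ($L = -3 + 0 = -3$)
$m{\left(a,h \right)} = -6 - 10 h - 3 a$ ($m{\left(a,h \right)} = \left(- 3 a - 10 h\right) - 6 = \left(- 10 h - 3 a\right) - 6 = -6 - 10 h - 3 a$)
$\left(m{\left(-9,-2 \right)} + 23\right)^{2} = \left(\left(-6 - -20 - -27\right) + 23\right)^{2} = \left(\left(-6 + 20 + 27\right) + 23\right)^{2} = \left(41 + 23\right)^{2} = 64^{2} = 4096$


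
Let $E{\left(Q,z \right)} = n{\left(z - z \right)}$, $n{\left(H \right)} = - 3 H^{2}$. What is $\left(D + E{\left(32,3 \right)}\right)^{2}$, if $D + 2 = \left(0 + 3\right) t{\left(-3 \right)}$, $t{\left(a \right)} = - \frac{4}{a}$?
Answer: $4$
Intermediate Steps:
$D = 2$ ($D = -2 + \left(0 + 3\right) \left(- \frac{4}{-3}\right) = -2 + 3 \left(\left(-4\right) \left(- \frac{1}{3}\right)\right) = -2 + 3 \cdot \frac{4}{3} = -2 + 4 = 2$)
$E{\left(Q,z \right)} = 0$ ($E{\left(Q,z \right)} = - 3 \left(z - z\right)^{2} = - 3 \cdot 0^{2} = \left(-3\right) 0 = 0$)
$\left(D + E{\left(32,3 \right)}\right)^{2} = \left(2 + 0\right)^{2} = 2^{2} = 4$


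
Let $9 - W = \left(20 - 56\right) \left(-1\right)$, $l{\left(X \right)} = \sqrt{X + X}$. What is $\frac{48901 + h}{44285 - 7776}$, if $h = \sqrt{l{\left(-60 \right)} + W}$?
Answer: $\frac{48901}{36509} + \frac{\sqrt{-27 + 2 i \sqrt{30}}}{36509} \approx 1.3395 + 0.00014511 i$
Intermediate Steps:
$l{\left(X \right)} = \sqrt{2} \sqrt{X}$ ($l{\left(X \right)} = \sqrt{2 X} = \sqrt{2} \sqrt{X}$)
$W = -27$ ($W = 9 - \left(20 - 56\right) \left(-1\right) = 9 - \left(-36\right) \left(-1\right) = 9 - 36 = -27$)
$h = \sqrt{-27 + 2 i \sqrt{30}}$ ($h = \sqrt{\sqrt{2} \sqrt{-60} - 27} = \sqrt{\sqrt{2} \cdot 2 i \sqrt{15} - 27} = \sqrt{2 i \sqrt{30} - 27} = \sqrt{-27 + 2 i \sqrt{30}} \approx 1.0338 + 5.298 i$)
$\frac{48901 + h}{44285 - 7776} = \frac{48901 + \sqrt{-27 + 2 i \sqrt{30}}}{44285 - 7776} = \frac{48901 + \sqrt{-27 + 2 i \sqrt{30}}}{36509} = \left(48901 + \sqrt{-27 + 2 i \sqrt{30}}\right) \frac{1}{36509} = \frac{48901}{36509} + \frac{\sqrt{-27 + 2 i \sqrt{30}}}{36509}$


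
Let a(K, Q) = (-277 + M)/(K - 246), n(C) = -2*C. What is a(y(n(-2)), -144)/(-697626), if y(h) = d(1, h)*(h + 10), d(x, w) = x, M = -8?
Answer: -95/53949744 ≈ -1.7609e-6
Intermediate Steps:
y(h) = 10 + h (y(h) = 1*(h + 10) = 1*(10 + h) = 10 + h)
a(K, Q) = -285/(-246 + K) (a(K, Q) = (-277 - 8)/(K - 246) = -285/(-246 + K))
a(y(n(-2)), -144)/(-697626) = -285/(-246 + (10 - 2*(-2)))/(-697626) = -285/(-246 + (10 + 4))*(-1/697626) = -285/(-246 + 14)*(-1/697626) = -285/(-232)*(-1/697626) = -285*(-1/232)*(-1/697626) = (285/232)*(-1/697626) = -95/53949744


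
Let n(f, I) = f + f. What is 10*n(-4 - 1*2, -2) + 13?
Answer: -107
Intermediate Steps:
n(f, I) = 2*f
10*n(-4 - 1*2, -2) + 13 = 10*(2*(-4 - 1*2)) + 13 = 10*(2*(-4 - 2)) + 13 = 10*(2*(-6)) + 13 = 10*(-12) + 13 = -120 + 13 = -107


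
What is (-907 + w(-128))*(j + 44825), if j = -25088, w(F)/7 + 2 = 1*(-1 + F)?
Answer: -36000288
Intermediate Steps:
w(F) = -21 + 7*F (w(F) = -14 + 7*(1*(-1 + F)) = -14 + 7*(-1 + F) = -14 + (-7 + 7*F) = -21 + 7*F)
(-907 + w(-128))*(j + 44825) = (-907 + (-21 + 7*(-128)))*(-25088 + 44825) = (-907 + (-21 - 896))*19737 = (-907 - 917)*19737 = -1824*19737 = -36000288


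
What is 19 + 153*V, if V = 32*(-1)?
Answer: -4877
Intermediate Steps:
V = -32
19 + 153*V = 19 + 153*(-32) = 19 - 4896 = -4877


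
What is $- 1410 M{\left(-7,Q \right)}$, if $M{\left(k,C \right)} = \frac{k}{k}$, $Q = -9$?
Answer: $-1410$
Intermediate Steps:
$M{\left(k,C \right)} = 1$
$- 1410 M{\left(-7,Q \right)} = \left(-1410\right) 1 = -1410$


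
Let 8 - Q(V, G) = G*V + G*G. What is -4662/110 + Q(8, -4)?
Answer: -1011/55 ≈ -18.382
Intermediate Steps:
Q(V, G) = 8 - G² - G*V (Q(V, G) = 8 - (G*V + G*G) = 8 - (G*V + G²) = 8 - (G² + G*V) = 8 + (-G² - G*V) = 8 - G² - G*V)
-4662/110 + Q(8, -4) = -4662/110 + (8 - 1*(-4)² - 1*(-4)*8) = -4662/110 + (8 - 1*16 + 32) = -74*63/110 + (8 - 16 + 32) = -2331/55 + 24 = -1011/55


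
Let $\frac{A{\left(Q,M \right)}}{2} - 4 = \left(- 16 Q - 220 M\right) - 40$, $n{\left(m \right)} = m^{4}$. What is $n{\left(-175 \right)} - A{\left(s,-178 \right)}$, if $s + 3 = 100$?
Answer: $937815481$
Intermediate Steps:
$s = 97$ ($s = -3 + 100 = 97$)
$A{\left(Q,M \right)} = -72 - 440 M - 32 Q$ ($A{\left(Q,M \right)} = 8 + 2 \left(\left(- 16 Q - 220 M\right) - 40\right) = 8 + 2 \left(\left(- 220 M - 16 Q\right) - 40\right) = 8 + 2 \left(-40 - 220 M - 16 Q\right) = 8 - \left(80 + 32 Q + 440 M\right) = -72 - 440 M - 32 Q$)
$n{\left(-175 \right)} - A{\left(s,-178 \right)} = \left(-175\right)^{4} - \left(-72 - -78320 - 3104\right) = 937890625 - \left(-72 + 78320 - 3104\right) = 937890625 - 75144 = 937815481$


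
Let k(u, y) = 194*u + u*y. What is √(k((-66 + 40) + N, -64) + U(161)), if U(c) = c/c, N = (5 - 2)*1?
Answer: 7*I*√61 ≈ 54.672*I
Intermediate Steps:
N = 3 (N = 3*1 = 3)
U(c) = 1
√(k((-66 + 40) + N, -64) + U(161)) = √(((-66 + 40) + 3)*(194 - 64) + 1) = √((-26 + 3)*130 + 1) = √(-23*130 + 1) = √(-2990 + 1) = √(-2989) = 7*I*√61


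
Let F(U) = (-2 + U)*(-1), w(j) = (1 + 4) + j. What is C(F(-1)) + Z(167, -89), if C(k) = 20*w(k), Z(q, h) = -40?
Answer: 120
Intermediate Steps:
w(j) = 5 + j
F(U) = 2 - U
C(k) = 100 + 20*k (C(k) = 20*(5 + k) = 100 + 20*k)
C(F(-1)) + Z(167, -89) = (100 + 20*(2 - 1*(-1))) - 40 = (100 + 20*(2 + 1)) - 40 = (100 + 20*3) - 40 = (100 + 60) - 40 = 160 - 40 = 120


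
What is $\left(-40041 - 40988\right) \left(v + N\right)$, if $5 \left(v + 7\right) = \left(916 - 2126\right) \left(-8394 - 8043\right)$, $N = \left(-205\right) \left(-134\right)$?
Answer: $-324538728293$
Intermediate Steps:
$N = 27470$
$v = 3977747$ ($v = -7 + \frac{\left(916 - 2126\right) \left(-8394 - 8043\right)}{5} = -7 + \frac{\left(-1210\right) \left(-16437\right)}{5} = -7 + \frac{1}{5} \cdot 19888770 = -7 + 3977754 = 3977747$)
$\left(-40041 - 40988\right) \left(v + N\right) = \left(-40041 - 40988\right) \left(3977747 + 27470\right) = \left(-81029\right) 4005217 = -324538728293$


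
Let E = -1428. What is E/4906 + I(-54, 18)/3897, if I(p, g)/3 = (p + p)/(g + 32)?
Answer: -7773204/26553725 ≈ -0.29274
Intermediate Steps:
I(p, g) = 6*p/(32 + g) (I(p, g) = 3*((p + p)/(g + 32)) = 3*((2*p)/(32 + g)) = 3*(2*p/(32 + g)) = 6*p/(32 + g))
E/4906 + I(-54, 18)/3897 = -1428/4906 + (6*(-54)/(32 + 18))/3897 = -1428*1/4906 + (6*(-54)/50)*(1/3897) = -714/2453 + (6*(-54)*(1/50))*(1/3897) = -714/2453 - 162/25*1/3897 = -714/2453 - 18/10825 = -7773204/26553725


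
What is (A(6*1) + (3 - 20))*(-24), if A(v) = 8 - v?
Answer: 360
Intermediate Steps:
(A(6*1) + (3 - 20))*(-24) = ((8 - 6) + (3 - 20))*(-24) = ((8 - 1*6) - 17)*(-24) = ((8 - 6) - 17)*(-24) = (2 - 17)*(-24) = -15*(-24) = 360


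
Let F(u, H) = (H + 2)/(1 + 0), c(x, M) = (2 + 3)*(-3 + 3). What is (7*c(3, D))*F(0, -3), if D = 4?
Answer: 0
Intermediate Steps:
c(x, M) = 0 (c(x, M) = 5*0 = 0)
F(u, H) = 2 + H (F(u, H) = (2 + H)/1 = (2 + H)*1 = 2 + H)
(7*c(3, D))*F(0, -3) = (7*0)*(2 - 3) = 0*(-1) = 0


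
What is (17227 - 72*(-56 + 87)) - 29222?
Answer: -14227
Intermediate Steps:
(17227 - 72*(-56 + 87)) - 29222 = (17227 - 72*31) - 29222 = (17227 - 2232) - 29222 = 14995 - 29222 = -14227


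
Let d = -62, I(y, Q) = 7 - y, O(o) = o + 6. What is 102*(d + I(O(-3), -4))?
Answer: -5916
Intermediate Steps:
O(o) = 6 + o
102*(d + I(O(-3), -4)) = 102*(-62 + (7 - (6 - 3))) = 102*(-62 + (7 - 1*3)) = 102*(-62 + (7 - 3)) = 102*(-62 + 4) = 102*(-58) = -5916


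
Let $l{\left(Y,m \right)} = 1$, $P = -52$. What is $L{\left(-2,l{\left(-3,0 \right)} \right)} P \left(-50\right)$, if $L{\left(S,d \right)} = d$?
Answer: $2600$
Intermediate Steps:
$L{\left(-2,l{\left(-3,0 \right)} \right)} P \left(-50\right) = 1 \left(-52\right) \left(-50\right) = \left(-52\right) \left(-50\right) = 2600$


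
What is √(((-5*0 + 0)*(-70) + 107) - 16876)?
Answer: I*√16769 ≈ 129.5*I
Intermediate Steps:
√(((-5*0 + 0)*(-70) + 107) - 16876) = √(((0 + 0)*(-70) + 107) - 16876) = √((0*(-70) + 107) - 16876) = √((0 + 107) - 16876) = √(107 - 16876) = √(-16769) = I*√16769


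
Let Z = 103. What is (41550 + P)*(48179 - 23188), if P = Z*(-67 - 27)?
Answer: 796413188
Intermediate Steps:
P = -9682 (P = 103*(-67 - 27) = 103*(-94) = -9682)
(41550 + P)*(48179 - 23188) = (41550 - 9682)*(48179 - 23188) = 31868*24991 = 796413188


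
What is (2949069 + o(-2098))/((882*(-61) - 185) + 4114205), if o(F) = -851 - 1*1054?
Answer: 491194/676703 ≈ 0.72586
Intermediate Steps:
o(F) = -1905 (o(F) = -851 - 1054 = -1905)
(2949069 + o(-2098))/((882*(-61) - 185) + 4114205) = (2949069 - 1905)/((882*(-61) - 185) + 4114205) = 2947164/((-53802 - 185) + 4114205) = 2947164/(-53987 + 4114205) = 2947164/4060218 = 2947164*(1/4060218) = 491194/676703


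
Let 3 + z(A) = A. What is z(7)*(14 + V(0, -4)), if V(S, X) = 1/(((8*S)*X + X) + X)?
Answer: 111/2 ≈ 55.500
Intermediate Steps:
z(A) = -3 + A
V(S, X) = 1/(2*X + 8*S*X) (V(S, X) = 1/((8*S*X + X) + X) = 1/((X + 8*S*X) + X) = 1/(2*X + 8*S*X))
z(7)*(14 + V(0, -4)) = (-3 + 7)*(14 + (½)/(-4*(1 + 4*0))) = 4*(14 + (½)*(-¼)/(1 + 0)) = 4*(14 + (½)*(-¼)/1) = 4*(14 + (½)*(-¼)*1) = 4*(14 - ⅛) = 4*(111/8) = 111/2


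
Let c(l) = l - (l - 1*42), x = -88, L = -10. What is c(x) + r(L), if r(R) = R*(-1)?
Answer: 52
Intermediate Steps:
r(R) = -R
c(l) = 42 (c(l) = l - (l - 42) = l - (-42 + l) = l + (42 - l) = 42)
c(x) + r(L) = 42 - 1*(-10) = 42 + 10 = 52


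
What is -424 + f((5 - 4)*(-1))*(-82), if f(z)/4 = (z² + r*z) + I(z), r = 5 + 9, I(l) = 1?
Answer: 3512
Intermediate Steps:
r = 14
f(z) = 4 + 4*z² + 56*z (f(z) = 4*((z² + 14*z) + 1) = 4*(1 + z² + 14*z) = 4 + 4*z² + 56*z)
-424 + f((5 - 4)*(-1))*(-82) = -424 + (4 + 4*((5 - 4)*(-1))² + 56*((5 - 4)*(-1)))*(-82) = -424 + (4 + 4*(1*(-1))² + 56*(1*(-1)))*(-82) = -424 + (4 + 4*(-1)² + 56*(-1))*(-82) = -424 + (4 + 4*1 - 56)*(-82) = -424 + (4 + 4 - 56)*(-82) = -424 - 48*(-82) = -424 + 3936 = 3512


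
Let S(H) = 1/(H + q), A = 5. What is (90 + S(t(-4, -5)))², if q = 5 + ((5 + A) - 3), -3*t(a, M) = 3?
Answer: 982081/121 ≈ 8116.4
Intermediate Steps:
t(a, M) = -1 (t(a, M) = -⅓*3 = -1)
q = 12 (q = 5 + ((5 + 5) - 3) = 5 + (10 - 3) = 5 + 7 = 12)
S(H) = 1/(12 + H) (S(H) = 1/(H + 12) = 1/(12 + H))
(90 + S(t(-4, -5)))² = (90 + 1/(12 - 1))² = (90 + 1/11)² = (991/11)² = 982081/121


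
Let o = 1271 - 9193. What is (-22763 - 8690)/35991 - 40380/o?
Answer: 602072957/142560351 ≈ 4.2233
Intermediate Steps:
o = -7922
(-22763 - 8690)/35991 - 40380/o = (-22763 - 8690)/35991 - 40380/(-7922) = -31453*1/35991 - 40380*(-1/7922) = -31453/35991 + 20190/3961 = 602072957/142560351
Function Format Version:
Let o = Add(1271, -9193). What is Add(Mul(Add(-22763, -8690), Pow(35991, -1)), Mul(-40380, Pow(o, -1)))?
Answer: Rational(602072957, 142560351) ≈ 4.2233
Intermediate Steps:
o = -7922
Add(Mul(Add(-22763, -8690), Pow(35991, -1)), Mul(-40380, Pow(o, -1))) = Add(Mul(Add(-22763, -8690), Pow(35991, -1)), Mul(-40380, Pow(-7922, -1))) = Add(Mul(-31453, Rational(1, 35991)), Mul(-40380, Rational(-1, 7922))) = Add(Rational(-31453, 35991), Rational(20190, 3961)) = Rational(602072957, 142560351)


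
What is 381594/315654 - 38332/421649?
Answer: 24799846563/22182532241 ≈ 1.1180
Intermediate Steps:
381594/315654 - 38332/421649 = 381594*(1/315654) - 38332*1/421649 = 63599/52609 - 38332/421649 = 24799846563/22182532241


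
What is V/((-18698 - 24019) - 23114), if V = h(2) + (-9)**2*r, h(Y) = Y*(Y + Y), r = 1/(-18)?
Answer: -7/131662 ≈ -5.3166e-5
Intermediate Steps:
r = -1/18 ≈ -0.055556
h(Y) = 2*Y**2 (h(Y) = Y*(2*Y) = 2*Y**2)
V = 7/2 (V = 2*2**2 + (-9)**2*(-1/18) = 2*4 + 81*(-1/18) = 8 - 9/2 = 7/2 ≈ 3.5000)
V/((-18698 - 24019) - 23114) = 7/(2*((-18698 - 24019) - 23114)) = 7/(2*(-42717 - 23114)) = (7/2)/(-65831) = (7/2)*(-1/65831) = -7/131662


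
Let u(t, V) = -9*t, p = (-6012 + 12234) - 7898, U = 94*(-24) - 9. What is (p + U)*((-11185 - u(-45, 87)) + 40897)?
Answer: -115498887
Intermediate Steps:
U = -2265 (U = -2256 - 9 = -2265)
p = -1676 (p = 6222 - 7898 = -1676)
(p + U)*((-11185 - u(-45, 87)) + 40897) = (-1676 - 2265)*((-11185 - (-9)*(-45)) + 40897) = -3941*((-11185 - 1*405) + 40897) = -3941*((-11185 - 405) + 40897) = -3941*(-11590 + 40897) = -3941*29307 = -115498887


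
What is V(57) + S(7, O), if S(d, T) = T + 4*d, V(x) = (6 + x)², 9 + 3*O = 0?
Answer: 3994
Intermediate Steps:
O = -3 (O = -3 + (⅓)*0 = -3 + 0 = -3)
V(57) + S(7, O) = (6 + 57)² + (-3 + 4*7) = 63² + (-3 + 28) = 3969 + 25 = 3994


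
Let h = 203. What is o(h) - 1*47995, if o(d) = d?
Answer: -47792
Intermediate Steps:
o(h) - 1*47995 = 203 - 1*47995 = 203 - 47995 = -47792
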